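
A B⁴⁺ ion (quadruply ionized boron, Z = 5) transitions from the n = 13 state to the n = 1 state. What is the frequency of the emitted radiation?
8.18e+16 Hz

First, find the transition energy:
E_13 = -13.6057 × 5² / 13² = -2.01268 eV
E_1 = -13.6057 × 5² / 1² = -340.14250 eV
|ΔE| = |E_1 - E_13| = 338.12982 eV

Convert to Joules: E = 338.12982 eV × (1.602177 × 10⁻¹⁹ J/eV) = 5.4174e-17 J

Using E = hf:
f = E/h = 5.4174e-17 J / (6.62607 × 10⁻³⁴ J·s)
f = 8.18e+16 Hz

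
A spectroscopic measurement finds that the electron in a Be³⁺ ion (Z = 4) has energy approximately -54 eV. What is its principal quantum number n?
n = 2

The exact energy levels follow E_n = -13.6057 Z² / n² eV with Z = 4.

The measured value (-54 eV) is reported to only 2 significant figures, so we must test candidate n values and see which one matches to that precision.

Candidate energies:
  n = 1:  E = -13.6057 × 4² / 1² = -217.69120 eV
  n = 2:  E = -13.6057 × 4² / 2² = -54.42280 eV  ← matches
  n = 3:  E = -13.6057 × 4² / 3² = -24.18791 eV
  n = 4:  E = -13.6057 × 4² / 4² = -13.60570 eV

Checking against the measurement of -54 eV (2 sig figs), only n = 2 agrees:
E_2 = -54.42280 eV, which rounds to -54 eV ✓

Therefore n = 2.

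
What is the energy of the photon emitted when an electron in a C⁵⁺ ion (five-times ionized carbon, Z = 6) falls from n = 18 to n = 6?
12.09396 eV

The energy levels are E_n = -13.6057 Z² eV / n².

Energy at n = 18: E_18 = -13.6057 × 6² / 18² = -1.51174444 eV
Energy at n = 6: E_6 = -13.6057 × 6² / 6² = -13.60570000 eV

For emission (electron falling to lower state), the photon energy is:
E_photon = E_18 - E_6 = |-1.51174444 - (-13.60570000)|
E_photon = 12.09396 eV

This energy is carried away by the emitted photon.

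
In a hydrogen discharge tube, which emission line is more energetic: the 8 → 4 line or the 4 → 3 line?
4 → 3

Calculate the energy for each transition:

Transition 8 → 4:
ΔE₁ = |E_4 - E_8| = |-13.6057/4² - (-13.6057/8²)|
ΔE₁ = |-0.85035625 - (-0.21258906)| = 0.63777 eV

Transition 4 → 3:
ΔE₂ = |E_3 - E_4| = |-13.6057/3² - (-13.6057/4²)|
ΔE₂ = |-1.51174444 - (-0.85035625)| = 0.66139 eV

Since 0.66139 eV > 0.63777 eV, the transition 4 → 3 emits the more energetic photon.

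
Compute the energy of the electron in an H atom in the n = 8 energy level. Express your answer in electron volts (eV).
-0.21 eV

The energy levels of a hydrogen-like atom are given by:
E_n = -13.6057 eV / n²

For n = 8:
E_8 = -13.6057 eV / 8²
E_8 = -13.6057 eV / 64
E_8 = -0.21 eV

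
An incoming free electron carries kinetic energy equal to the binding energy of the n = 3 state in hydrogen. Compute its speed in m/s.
7.29e+05 m/s (or 0.24325% of c)

The binding energy at n = 3 for hydrogen is:
E_3 = -13.6057/3² = -1.5117444 eV
|E_3| = 1.5117444 eV

Convert to Joules:
KE = 1.5117444 eV × (1.602177 × 10⁻¹⁹ J/eV) = 2.4221e-19 J

Using KE = ½mv²:
v = √(2·KE/m_e)
v = √(2 × 2.4221e-19 J / 9.10938 × 10⁻³¹ kg)
v = 7.29e+05 m/s

This is approximately 0.24325% the speed of light.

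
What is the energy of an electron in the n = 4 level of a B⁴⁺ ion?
-21.26 eV

For hydrogen-like ions, the energy levels scale with Z²:
E_n = -13.6057 Z² / n² eV

For B⁴⁺ (Z = 5) at n = 4:
E_4 = -13.6057 × 5² / 4²
E_4 = -13.6057 × 25 / 16
E_4 = -340.1425 / 16
E_4 = -21.26 eV

The energy is 25 times more negative than hydrogen at the same n due to the stronger nuclear charge.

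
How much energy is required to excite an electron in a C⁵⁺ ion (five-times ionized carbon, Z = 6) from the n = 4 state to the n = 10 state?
25.71 eV

The energy levels of a hydrogen-like atom are E_n = -13.6057 Z² eV / n².

Energy at n = 4: E_4 = -13.6057 × 6² / 4² = -30.61283 eV
Energy at n = 10: E_10 = -13.6057 × 6² / 10² = -4.89805 eV

The excitation energy is the difference:
ΔE = E_10 - E_4
ΔE = -4.89805 - (-30.61283)
ΔE = 25.71 eV

Since this is positive, energy must be absorbed (photon absorption).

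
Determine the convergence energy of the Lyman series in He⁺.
54.422800 eV

The series limit corresponds to the transition from n = ∞ to n = 1.
This is the highest energy (shortest wavelength) transition in the Lyman series.

E_∞ = 0 eV
E_1 = -13.6057 × 2² / 1² = -54.422800 eV

Energy at series limit:
ΔE = E_∞ - E_1 = 0 - (-54.422800) = 54.422800 eV

This energy equals the ionization energy from the n = 1 state of He⁺.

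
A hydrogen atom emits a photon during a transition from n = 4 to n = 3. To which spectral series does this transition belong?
Paschen series

The spectral series in hydrogen are named based on the final (lower) energy level:
- Lyman series: n_final = 1 (ultraviolet)
- Balmer series: n_final = 2 (visible/near-UV)
- Paschen series: n_final = 3 (infrared)
- Brackett series: n_final = 4 (infrared)
- Pfund series: n_final = 5 (far infrared)

Since this transition ends at n = 3, it belongs to the Paschen series.

For reference, this 4 → 3 line has photon energy
ΔE = 13.6057 eV × (1/3² - 1/4²) = 0.66138819444 eV,
corresponding to wavelength λ = hc/ΔE = 1239.84 eV·nm / 0.66138819444 eV = 1874.60256 nm in the infrared region.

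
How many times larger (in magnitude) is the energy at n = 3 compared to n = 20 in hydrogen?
44.44

Using E_n = -13.6057 Z² / n² eV with Z = 1:

E_3 = -13.6057 / 3² = -13.6057 / 9 = -1.51174444 eV
E_20 = -13.6057 / 20² = -13.6057 / 400 = -0.03401425 eV

The ratio is:
E_3/E_20 = (-1.51174444) / (-0.03401425)
E_3/E_20 = (-13.6057/9) / (-13.6057/400)
E_3/E_20 = 400/9
E_3/E_20 = 44.44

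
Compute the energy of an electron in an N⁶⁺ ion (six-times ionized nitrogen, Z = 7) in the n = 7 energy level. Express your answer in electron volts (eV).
-13.61 eV

The energy levels of a hydrogen-like atom are given by:
E_n = -13.6057 Z² / n² eV  (with Z = 7 for N⁶⁺)

For n = 7:
E_7 = -13.6057 × 7² / 7²
E_7 = -13.6057 × 49 / 49
E_7 = -13.61 eV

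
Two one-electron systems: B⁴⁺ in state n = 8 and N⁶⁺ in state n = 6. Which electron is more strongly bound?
N⁶⁺ at n = 6 (E = -18.5189 eV)

Using E_n = -13.6057 Z² / n² eV:

B⁴⁺ (Z = 5) at n = 8:
E = -13.6057 × 5² / 8² = -13.6057 × 25 / 64 = -5.3147266 eV

N⁶⁺ (Z = 7) at n = 6:
E = -13.6057 × 7² / 6² = -13.6057 × 49 / 36 = -18.5188694 eV

Since -18.5188694 eV < -5.3147266 eV,
N⁶⁺ at n = 6 is more tightly bound (requires more energy to ionize).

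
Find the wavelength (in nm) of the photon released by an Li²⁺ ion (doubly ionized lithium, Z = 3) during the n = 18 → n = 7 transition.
584.535161 nm

First, find the transition energy using E_n = -13.6057 Z² / n² eV:
E_18 = -13.6057 × 3² / 18² = -0.3779361111 eV
E_7 = -13.6057 × 3² / 7² = -2.4990061224 eV

Photon energy: |ΔE| = |E_7 - E_18| = 2.1210700113 eV

Convert to wavelength using E = hc/λ with hc = 1239.84 eV·nm:
λ = hc/E = 1239.84 eV·nm / 2.1210700113 eV
λ = 584.535161 nm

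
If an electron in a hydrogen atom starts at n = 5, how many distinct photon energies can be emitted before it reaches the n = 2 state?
6

The electron can occupy levels n = 2, 3, ..., 5 during de-excitation — that is m = 5 - 2 + 1 = 4 distinct levels.

The number of distinct spectral lines equals the number of ways to choose 2 of these m levels (each pair gives one possible emission transition):

Number of lines = m(m-1)/2 = 4×3/2 = 6

These correspond to all possible transitions between the 4 levels:
5 → 4, 5 → 3, 5 → 2, 4 → 3, 4 → 2, 3 → 2

Each transition produces a photon with a unique energy (and thus wavelength). This count does not depend on Z.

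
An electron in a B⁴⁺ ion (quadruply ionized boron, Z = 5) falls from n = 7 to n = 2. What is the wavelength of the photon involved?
15.876 nm

First, find the transition energy using E_n = -13.6057 Z² / n² eV:
E_7 = -13.6057 × 5² / 7² = -6.94168 eV
E_2 = -13.6057 × 5² / 2² = -85.03563 eV

Photon energy: |ΔE| = |E_2 - E_7| = 78.09395 eV

Convert to wavelength using E = hc/λ with hc = 1239.84 eV·nm:
λ = hc/E = 1239.84 eV·nm / 78.09395 eV
λ = 15.876 nm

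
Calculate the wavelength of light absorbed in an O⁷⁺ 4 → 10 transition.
27.121 nm

First, find the transition energy using E_n = -13.6057 Z² / n² eV:
E_4 = -13.6057 × 8² / 4² = -54.42280 eV
E_10 = -13.6057 × 8² / 10² = -8.70765 eV

Photon energy: |ΔE| = |E_10 - E_4| = 45.71515 eV

Convert to wavelength using E = hc/λ with hc = 1239.84 eV·nm:
λ = hc/E = 1239.84 eV·nm / 45.71515 eV
λ = 27.121 nm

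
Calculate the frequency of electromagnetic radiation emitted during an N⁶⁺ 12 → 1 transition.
1.601e+17 Hz

First, find the transition energy:
E_12 = -13.6057 × 7² / 12² = -4.6297 eV
E_1 = -13.6057 × 7² / 1² = -666.6793 eV
|ΔE| = |E_1 - E_12| = 662.0496 eV

Convert to Joules: E = 662.0496 eV × (1.602177 × 10⁻¹⁹ J/eV) = 1.06072e-16 J

Using E = hf:
f = E/h = 1.06072e-16 J / (6.62607 × 10⁻³⁴ J·s)
f = 1.601e+17 Hz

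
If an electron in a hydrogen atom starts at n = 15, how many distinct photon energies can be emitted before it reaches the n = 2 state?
91

The electron can occupy levels n = 2, 3, ..., 15 during de-excitation — that is m = 15 - 2 + 1 = 14 distinct levels.

The number of distinct spectral lines equals the number of ways to choose 2 of these m levels (each pair gives one possible emission transition):

Number of lines = m(m-1)/2 = 14×13/2 = 91

These correspond to all possible transitions between the 14 levels:
15 → 14, 15 → 13, 15 → 12, 15 → 11, 15 → 10, 15 → 9, 15 → 8, 15 → 7...

Each transition produces a photon with a unique energy (and thus wavelength). This count does not depend on Z.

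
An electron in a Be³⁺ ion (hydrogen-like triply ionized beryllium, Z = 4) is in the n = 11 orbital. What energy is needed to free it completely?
1.799 eV

The ionization energy is the energy needed to remove the electron completely (n → ∞).

For a hydrogen-like ion with Z = 4, E_n = -13.6057 Z² / n² eV.

At n = 11: E_11 = -13.6057 × 4² / 11² = -1.799101 eV
At n = ∞: E_∞ = 0 eV

Ionization energy = E_∞ - E_11 = 0 - (-1.799101) = 1.799101 eV
Ionization energy ≈ 1.799 eV

This is also called the binding energy of the electron in state n = 11.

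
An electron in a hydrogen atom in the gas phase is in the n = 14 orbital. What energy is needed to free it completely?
0.07 eV

The ionization energy is the energy needed to remove the electron completely (n → ∞).

For hydrogen, E_n = -13.6057 eV / n².

At n = 14: E_14 = -13.6057 / 14² = -0.06942 eV
At n = ∞: E_∞ = 0 eV

Ionization energy = E_∞ - E_14 = 0 - (-0.06942) = 0.06942 eV
Ionization energy ≈ 0.07 eV

This is also called the binding energy of the electron in state n = 14.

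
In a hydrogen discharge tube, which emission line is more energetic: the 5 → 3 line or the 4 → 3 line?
5 → 3

Calculate the energy for each transition:

Transition 5 → 3:
ΔE₁ = |E_3 - E_5| = |-13.6057/3² - (-13.6057/5²)|
ΔE₁ = |-1.5117444444 - (-0.5442280000)| = 0.9675164 eV

Transition 4 → 3:
ΔE₂ = |E_3 - E_4| = |-13.6057/3² - (-13.6057/4²)|
ΔE₂ = |-1.5117444444 - (-0.8503562500)| = 0.6613882 eV

Since 0.9675164 eV > 0.6613882 eV, the transition 5 → 3 emits the more energetic photon.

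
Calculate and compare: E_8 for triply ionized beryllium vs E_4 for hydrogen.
Be³⁺ at n = 8 (E = -3.4014 eV)

Using E_n = -13.6057 Z² / n² eV:

Be³⁺ (Z = 4) at n = 8:
E = -13.6057 × 4² / 8² = -13.6057 × 16 / 64 = -3.4014250 eV

H (Z = 1) at n = 4:
E = -13.6057 × 1² / 4² = -13.6057 × 1 / 16 = -0.8503563 eV

Since -3.4014250 eV < -0.8503563 eV,
Be³⁺ at n = 8 is more tightly bound (requires more energy to ionize).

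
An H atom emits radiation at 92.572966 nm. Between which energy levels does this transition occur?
n = 8 → n = 1

First, find the photon energy from the wavelength (hc = 1239.84 eV·nm):
E = hc/λ = 1239.84 eV·nm / 92.572966 nm = 13.393111 eV

The energy levels of hydrogen satisfy E_n = -13.6057 / n² eV, so an emission n_i → n_f releases
ΔE = 13.6057 × (1/n_f² − 1/n_i²) eV.

Setting ΔE equal to the photon energy:
1/n_f² − 1/n_i² = 13.393111 / 13.6057 = 0.98437500

Since 1/n_i² must be positive, we need 1/n_f² > 0.98437500, i.e. n_f ≤ 1. For each allowed n_f, solve n_i = (1/n_f² − 0.98437500)^(−1/2) and check whether it is a whole number:
  n_f = 1: 1/n_i² = 1.00000000 − 0.98437500 = 0.01562500 → n_i = 8.000  → integer, n_i = 8 ✓

Only n_f = 1 gives an integer upper level, n_i = 8.

The transition is from n = 8 to n = 1 (emission).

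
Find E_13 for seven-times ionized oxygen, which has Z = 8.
-5.1525 eV

For hydrogen-like ions, the energy levels scale with Z²:
E_n = -13.6057 Z² / n² eV

For O⁷⁺ (Z = 8) at n = 13:
E_13 = -13.6057 × 8² / 13²
E_13 = -13.6057 × 64 / 169
E_13 = -870.7648 / 169
E_13 = -5.1525 eV

The energy is 64 times more negative than hydrogen at the same n due to the stronger nuclear charge.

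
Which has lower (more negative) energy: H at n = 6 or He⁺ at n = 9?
He⁺ at n = 9 (E = -0.672 eV)

Using E_n = -13.6057 Z² / n² eV:

H (Z = 1) at n = 6:
E = -13.6057 × 1² / 6² = -13.6057 × 1 / 36 = -0.377936 eV

He⁺ (Z = 2) at n = 9:
E = -13.6057 × 2² / 9² = -13.6057 × 4 / 81 = -0.671886 eV

Since -0.671886 eV < -0.377936 eV,
He⁺ at n = 9 is more tightly bound (requires more energy to ionize).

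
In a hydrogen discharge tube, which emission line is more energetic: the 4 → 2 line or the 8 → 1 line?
8 → 1

Calculate the energy for each transition:

Transition 4 → 2:
ΔE₁ = |E_2 - E_4| = |-13.6057/2² - (-13.6057/4²)|
ΔE₁ = |-3.401425000 - (-0.850356250)| = 2.551069 eV

Transition 8 → 1:
ΔE₂ = |E_1 - E_8| = |-13.6057/1² - (-13.6057/8²)|
ΔE₂ = |-13.605700000 - (-0.212589063)| = 13.393111 eV

Since 13.393111 eV > 2.551069 eV, the transition 8 → 1 emits the more energetic photon.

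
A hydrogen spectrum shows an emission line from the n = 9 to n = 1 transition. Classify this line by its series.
Lyman series

The spectral series in hydrogen are named based on the final (lower) energy level:
- Lyman series: n_final = 1 (ultraviolet)
- Balmer series: n_final = 2 (visible/near-UV)
- Paschen series: n_final = 3 (infrared)
- Brackett series: n_final = 4 (infrared)
- Pfund series: n_final = 5 (far infrared)

Since this transition ends at n = 1, it belongs to the Lyman series.

For reference, this 9 → 1 line has photon energy
ΔE = 13.6057 eV × (1/1² - 1/9²) = 13.437728 eV,
corresponding to wavelength λ = hc/ΔE = 1239.84 eV·nm / 13.437728 eV = 92.2656 nm in the ultraviolet region.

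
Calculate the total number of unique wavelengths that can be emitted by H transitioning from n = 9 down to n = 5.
10

The electron can occupy levels n = 5, 6, ..., 9 during de-excitation — that is m = 9 - 5 + 1 = 5 distinct levels.

The number of distinct spectral lines equals the number of ways to choose 2 of these m levels (each pair gives one possible emission transition):

Number of lines = m(m-1)/2 = 5×4/2 = 10

These correspond to all possible transitions between the 5 levels:
9 → 8, 9 → 7, 9 → 6, 9 → 5, 8 → 7, 8 → 6, 8 → 5, 7 → 6...

Each transition produces a photon with a unique energy (and thus wavelength). This count does not depend on Z.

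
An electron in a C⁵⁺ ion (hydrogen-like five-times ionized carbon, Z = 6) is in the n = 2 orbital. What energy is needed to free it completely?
122.45 eV

The ionization energy is the energy needed to remove the electron completely (n → ∞).

For a hydrogen-like ion with Z = 6, E_n = -13.6057 Z² / n² eV.

At n = 2: E_2 = -13.6057 × 6² / 2² = -122.45130 eV
At n = ∞: E_∞ = 0 eV

Ionization energy = E_∞ - E_2 = 0 - (-122.45130) = 122.45130 eV
Ionization energy ≈ 122.45 eV

This is also called the binding energy of the electron in state n = 2.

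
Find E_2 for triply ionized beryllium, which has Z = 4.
-54.4228 eV

For hydrogen-like ions, the energy levels scale with Z²:
E_n = -13.6057 Z² / n² eV

For Be³⁺ (Z = 4) at n = 2:
E_2 = -13.6057 × 4² / 2²
E_2 = -13.6057 × 16 / 4
E_2 = -217.6912 / 4
E_2 = -54.4228 eV

The energy is 16 times more negative than hydrogen at the same n due to the stronger nuclear charge.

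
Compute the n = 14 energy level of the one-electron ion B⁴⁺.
-1.735 eV

For hydrogen-like ions, the energy levels scale with Z²:
E_n = -13.6057 Z² / n² eV

For B⁴⁺ (Z = 5) at n = 14:
E_14 = -13.6057 × 5² / 14²
E_14 = -13.6057 × 25 / 196
E_14 = -340.1425 / 196
E_14 = -1.735 eV

The energy is 25 times more negative than hydrogen at the same n due to the stronger nuclear charge.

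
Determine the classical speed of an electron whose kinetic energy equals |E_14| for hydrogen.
1.56e+05 m/s (or 0.052124% of c)

The binding energy at n = 14 for hydrogen is:
E_14 = -13.6057/14² = -0.06941684 eV
|E_14| = 0.06941684 eV

Convert to Joules:
KE = 0.06941684 eV × (1.602177 × 10⁻¹⁹ J/eV) = 1.1122e-20 J

Using KE = ½mv²:
v = √(2·KE/m_e)
v = √(2 × 1.1122e-20 J / 9.10938 × 10⁻³¹ kg)
v = 1.56e+05 m/s

This is approximately 0.052124% the speed of light.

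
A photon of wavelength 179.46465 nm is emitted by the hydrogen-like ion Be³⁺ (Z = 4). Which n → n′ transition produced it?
n = 11 → n = 5

First, find the photon energy from the wavelength (hc = 1239.84 eV·nm):
E = hc/λ = 1239.84 eV·nm / 179.46465 nm = 6.9085472 eV

The energy levels of Be³⁺ satisfy E_n = -13.6057 × 4² / n² eV, so an emission n_i → n_f releases
ΔE = 13.6057 × 4² × (1/n_f² − 1/n_i²) eV.

Setting ΔE equal to the photon energy:
1/n_f² − 1/n_i² = 6.9085472 / (13.6057 × 4²) = 0.031735537

Since 1/n_i² must be positive, we need 1/n_f² > 0.031735537, i.e. n_f ≤ 5. For each allowed n_f, solve n_i = (1/n_f² − 0.031735537)^(−1/2) and check whether it is a whole number:
  n_f = 1: 1/n_i² = 1.000000000 − 0.031735537 = 0.968264463 → n_i = 1.016  (not an integer) ✗
  n_f = 2: 1/n_i² = 0.250000000 − 0.031735537 = 0.218264463 → n_i = 2.140  (not an integer) ✗
  n_f = 3: 1/n_i² = 0.111111111 − 0.031735537 = 0.079375574 → n_i = 3.549  (not an integer) ✗
  n_f = 4: 1/n_i² = 0.062500000 − 0.031735537 = 0.030764463 → n_i = 5.701  (not an integer) ✗
  n_f = 5: 1/n_i² = 0.040000000 − 0.031735537 = 0.008264463 → n_i = 11.000  → integer, n_i = 11 ✓

Only n_f = 5 gives an integer upper level, n_i = 11.

The transition is from n = 11 to n = 5 (emission).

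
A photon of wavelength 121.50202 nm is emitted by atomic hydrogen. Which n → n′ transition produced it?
n = 2 → n = 1

First, find the photon energy from the wavelength (hc = 1239.84 eV·nm):
E = hc/λ = 1239.84 eV·nm / 121.50202 nm = 10.204275 eV

The energy levels of hydrogen satisfy E_n = -13.6057 / n² eV, so an emission n_i → n_f releases
ΔE = 13.6057 × (1/n_f² − 1/n_i²) eV.

Setting ΔE equal to the photon energy:
1/n_f² − 1/n_i² = 10.204275 / 13.6057 = 0.75000000

Since 1/n_i² must be positive, we need 1/n_f² > 0.75000000, i.e. n_f ≤ 1. For each allowed n_f, solve n_i = (1/n_f² − 0.75000000)^(−1/2) and check whether it is a whole number:
  n_f = 1: 1/n_i² = 1.00000000 − 0.75000000 = 0.25000000 → n_i = 2.000  → integer, n_i = 2 ✓

Only n_f = 1 gives an integer upper level, n_i = 2.

The transition is from n = 2 to n = 1 (emission).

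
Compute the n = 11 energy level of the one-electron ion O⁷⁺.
-7.19640 eV

For hydrogen-like ions, the energy levels scale with Z²:
E_n = -13.6057 Z² / n² eV

For O⁷⁺ (Z = 8) at n = 11:
E_11 = -13.6057 × 8² / 11²
E_11 = -13.6057 × 64 / 121
E_11 = -870.7648 / 121
E_11 = -7.19640 eV

The energy is 64 times more negative than hydrogen at the same n due to the stronger nuclear charge.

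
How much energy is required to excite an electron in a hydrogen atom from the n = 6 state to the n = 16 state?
0.32 eV

The energy levels of a hydrogen-like atom are E_n = -13.6057 eV / n².

Energy at n = 6: E_6 = -13.6057 / 6² = -0.37794 eV
Energy at n = 16: E_16 = -13.6057 / 16² = -0.05315 eV

The excitation energy is the difference:
ΔE = E_16 - E_6
ΔE = -0.05315 - (-0.37794)
ΔE = 0.32 eV

Since this is positive, energy must be absorbed (photon absorption).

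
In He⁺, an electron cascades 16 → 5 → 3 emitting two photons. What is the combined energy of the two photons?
5.834389 eV

The energy levels of He⁺ are E_n = -13.6057 × 2² / n² eV.

First transition (16 → 5):
ΔE₁ = |E_5 - E_16|
ΔE₁ = |-2.176912000000 - (-0.212589062500)| = 1.964322938 eV

Second transition (5 → 3):
ΔE₂ = |E_3 - E_5|
ΔE₂ = |-6.046977777778 - (-2.176912000000)| = 3.870065778 eV

Total energy released:
E_total = ΔE₁ + ΔE₂ = 1.964322938 + 3.870065778 = 5.834389 eV

Note: This equals the direct transition 16 → 3: 5.834389 eV ✓
Energy is conserved regardless of the path taken.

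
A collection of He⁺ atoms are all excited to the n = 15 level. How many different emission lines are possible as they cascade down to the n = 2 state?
91

The electron can occupy levels n = 2, 3, ..., 15 during de-excitation — that is m = 15 - 2 + 1 = 14 distinct levels.

The number of distinct spectral lines equals the number of ways to choose 2 of these m levels (each pair gives one possible emission transition):

Number of lines = m(m-1)/2 = 14×13/2 = 91

These correspond to all possible transitions between the 14 levels:
15 → 14, 15 → 13, 15 → 12, 15 → 11, 15 → 10, 15 → 9, 15 → 8, 15 → 7...

Each transition produces a photon with a unique energy (and thus wavelength). This count does not depend on Z.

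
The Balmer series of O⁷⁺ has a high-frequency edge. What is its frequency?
5.26375e+16 Hz

The series limit corresponds to the transition from n = ∞ to n = 2.
This is the highest energy (shortest wavelength) transition in the Balmer series.

E_∞ = 0 eV
E_2 = -13.6057 × 8² / 2² = -217.691200 eV

Energy at series limit:
ΔE = E_∞ - E_2 = 0 - (-217.691200) = 217.691200 eV
E = 217.691200 eV × (1.602177 × 10⁻¹⁹ J/eV) = 3.4877983e-17 J
f = E/h = 3.4877983e-17 J / (6.62607 × 10⁻³⁴ J·s) = 5.26375e+16 Hz

This energy equals the ionization energy from the n = 2 state of O⁷⁺.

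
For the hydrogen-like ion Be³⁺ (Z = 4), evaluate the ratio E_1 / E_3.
9.0000

Using E_n = -13.6057 Z² / n² eV with Z = 4:

E_1 = -13.6057 × 4² / 1² = -217.6912 / 1 = -217.6912000000 eV
E_3 = -13.6057 × 4² / 3² = -217.6912 / 9 = -24.1879111111 eV

The ratio is:
E_1/E_3 = (-217.6912000000) / (-24.1879111111)
E_1/E_3 = (-217.6912/1) / (-217.6912/9)
E_1/E_3 = 9/1
E_1/E_3 = 9.0000
(Note: the Z² factors cancel in the ratio.)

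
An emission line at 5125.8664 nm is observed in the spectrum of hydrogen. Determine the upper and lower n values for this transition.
n = 10 → n = 6

First, find the photon energy from the wavelength (hc = 1239.84 eV·nm):
E = hc/λ = 1239.84 eV·nm / 5125.8664 nm = 0.24187911 eV

The energy levels of hydrogen satisfy E_n = -13.6057 / n² eV, so an emission n_i → n_f releases
ΔE = 13.6057 × (1/n_f² − 1/n_i²) eV.

Setting ΔE equal to the photon energy:
1/n_f² − 1/n_i² = 0.24187911 / 13.6057 = 0.017777778

Since 1/n_i² must be positive, we need 1/n_f² > 0.017777778, i.e. n_f ≤ 7. For each allowed n_f, solve n_i = (1/n_f² − 0.017777778)^(−1/2) and check whether it is a whole number:
  n_f = 1: 1/n_i² = 1.000000000 − 0.017777778 = 0.982222222 → n_i = 1.009  (not an integer) ✗
  n_f = 2: 1/n_i² = 0.250000000 − 0.017777778 = 0.232222222 → n_i = 2.075  (not an integer) ✗
  n_f = 3: 1/n_i² = 0.111111111 − 0.017777778 = 0.093333333 → n_i = 3.273  (not an integer) ✗
  n_f = 4: 1/n_i² = 0.062500000 − 0.017777778 = 0.044722222 → n_i = 4.729  (not an integer) ✗
  n_f = 5: 1/n_i² = 0.040000000 − 0.017777778 = 0.022222222 → n_i = 6.708  (not an integer) ✗
  n_f = 6: 1/n_i² = 0.027777778 − 0.017777778 = 0.010000000 → n_i = 10.000  → integer, n_i = 10 ✓
  n_f = 7: 1/n_i² = 0.020408163 − 0.017777778 = 0.002630385 → n_i = 19.498  (not an integer) ✗

Only n_f = 6 gives an integer upper level, n_i = 10.

The transition is from n = 10 to n = 6 (emission).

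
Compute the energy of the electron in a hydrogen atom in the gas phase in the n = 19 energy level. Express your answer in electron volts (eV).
-0.03769 eV

The energy levels of a hydrogen-like atom are given by:
E_n = -13.6057 eV / n²

For n = 19:
E_19 = -13.6057 eV / 19²
E_19 = -13.6057 eV / 361
E_19 = -0.03769 eV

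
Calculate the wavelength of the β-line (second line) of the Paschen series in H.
1281.47 nm

The lines of a series are numbered from the longest wavelength (smallest ΔE) outward; the second line is the transition from n = n_f + 2 to n_f.
The Paschen series has all transitions ending at n_f = 3.

For H, the second line (β-line) is the jump from n = 5 to n = 3:
E_5 = -13.6057 / 5² = -0.54422800 eV
E_3 = -13.6057 / 3² = -1.51174444 eV
ΔE = E_5 - E_3 = 0.96751644 eV

λ = hc/E = 1239.84 eV·nm / 0.96751644 eV
λ = 1281.47 nm

This is the β-line of the Paschen series in H.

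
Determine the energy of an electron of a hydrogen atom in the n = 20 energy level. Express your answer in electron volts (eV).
-0.03 eV

The energy levels of a hydrogen-like atom are given by:
E_n = -13.6057 eV / n²

For n = 20:
E_20 = -13.6057 eV / 20²
E_20 = -13.6057 eV / 400
E_20 = -0.03 eV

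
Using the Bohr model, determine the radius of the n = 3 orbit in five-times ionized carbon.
0.0794 nm (or 0.7938 Å)

The Bohr radius formula is:
r_n = n² a₀ / Z

where a₀ = 0.0529177 nm is the Bohr radius.

For C⁵⁺ (Z = 6) at n = 3:
r_3 = 3² × 0.0529177 nm / 6
r_3 = 9 × 0.0529177 nm / 6
r_3 = 0.47626 nm / 6
r_3 = 0.0794 nm

The electron orbits at approximately 0.0794 nm from the nucleus.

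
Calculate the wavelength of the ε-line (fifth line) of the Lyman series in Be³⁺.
5.8581 nm

The lines of a series are numbered from the longest wavelength (smallest ΔE) outward; the fifth line is the transition from n = n_f + 5 to n_f.
The Lyman series has all transitions ending at n_f = 1.

For Be³⁺ (Z = 4), the fifth line (ε-line) is the jump from n = 6 to n = 1:
E_6 = -13.6057 × 4² / 6² = -6.046978 eV
E_1 = -13.6057 × 4² / 1² = -217.691200 eV
ΔE = E_6 - E_1 = 211.644222 eV

λ = hc/E = 1239.84 eV·nm / 211.644222 eV
λ = 5.8581 nm

This is the ε-line of the Lyman series in Be³⁺.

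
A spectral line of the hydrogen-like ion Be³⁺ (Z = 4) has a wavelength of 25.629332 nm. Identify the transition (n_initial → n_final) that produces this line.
n = 6 → n = 2

First, find the photon energy from the wavelength (hc = 1239.84 eV·nm):
E = hc/λ = 1239.84 eV·nm / 25.629332 nm = 48.375822 eV

The energy levels of Be³⁺ satisfy E_n = -13.6057 × 4² / n² eV, so an emission n_i → n_f releases
ΔE = 13.6057 × 4² × (1/n_f² − 1/n_i²) eV.

Setting ΔE equal to the photon energy:
1/n_f² − 1/n_i² = 48.375822 / (13.6057 × 4²) = 0.22222222

Since 1/n_i² must be positive, we need 1/n_f² > 0.22222222, i.e. n_f ≤ 2. For each allowed n_f, solve n_i = (1/n_f² − 0.22222222)^(−1/2) and check whether it is a whole number:
  n_f = 1: 1/n_i² = 1.00000000 − 0.22222222 = 0.77777778 → n_i = 1.134  (not an integer) ✗
  n_f = 2: 1/n_i² = 0.25000000 − 0.22222222 = 0.02777778 → n_i = 6.000  → integer, n_i = 6 ✓

Only n_f = 2 gives an integer upper level, n_i = 6.

The transition is from n = 6 to n = 2 (emission).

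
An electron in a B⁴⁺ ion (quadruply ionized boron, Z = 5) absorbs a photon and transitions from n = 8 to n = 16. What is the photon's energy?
3.9860 eV

The energy levels of a hydrogen-like atom are E_n = -13.6057 Z² eV / n².

Energy at n = 8: E_8 = -13.6057 × 5² / 8² = -5.3147266 eV
Energy at n = 16: E_16 = -13.6057 × 5² / 16² = -1.3286816 eV

The excitation energy is the difference:
ΔE = E_16 - E_8
ΔE = -1.3286816 - (-5.3147266)
ΔE = 3.9860 eV

Since this is positive, energy must be absorbed (photon absorption).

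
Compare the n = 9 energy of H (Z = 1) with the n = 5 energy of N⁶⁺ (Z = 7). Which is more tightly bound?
N⁶⁺ at n = 5 (E = -26.667 eV)

Using E_n = -13.6057 Z² / n² eV:

H (Z = 1) at n = 9:
E = -13.6057 × 1² / 9² = -13.6057 × 1 / 81 = -0.167972 eV

N⁶⁺ (Z = 7) at n = 5:
E = -13.6057 × 7² / 5² = -13.6057 × 49 / 25 = -26.667172 eV

Since -26.667172 eV < -0.167972 eV,
N⁶⁺ at n = 5 is more tightly bound (requires more energy to ionize).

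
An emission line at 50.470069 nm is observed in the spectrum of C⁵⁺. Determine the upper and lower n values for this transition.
n = 9 → n = 4

First, find the photon energy from the wavelength (hc = 1239.84 eV·nm):
E = hc/λ = 1239.84 eV·nm / 50.470069 nm = 24.565847 eV

The energy levels of C⁵⁺ satisfy E_n = -13.6057 × 6² / n² eV, so an emission n_i → n_f releases
ΔE = 13.6057 × 6² × (1/n_f² − 1/n_i²) eV.

Setting ΔE equal to the photon energy:
1/n_f² − 1/n_i² = 24.565847 / (13.6057 × 6²) = 0.050154321

Since 1/n_i² must be positive, we need 1/n_f² > 0.050154321, i.e. n_f ≤ 4. For each allowed n_f, solve n_i = (1/n_f² − 0.050154321)^(−1/2) and check whether it is a whole number:
  n_f = 1: 1/n_i² = 1.000000000 − 0.050154321 = 0.949845679 → n_i = 1.026  (not an integer) ✗
  n_f = 2: 1/n_i² = 0.250000000 − 0.050154321 = 0.199845679 → n_i = 2.237  (not an integer) ✗
  n_f = 3: 1/n_i² = 0.111111111 − 0.050154321 = 0.060956790 → n_i = 4.050  (not an integer) ✗
  n_f = 4: 1/n_i² = 0.062500000 − 0.050154321 = 0.012345679 → n_i = 9.000  → integer, n_i = 9 ✓

Only n_f = 4 gives an integer upper level, n_i = 9.

The transition is from n = 9 to n = 4 (emission).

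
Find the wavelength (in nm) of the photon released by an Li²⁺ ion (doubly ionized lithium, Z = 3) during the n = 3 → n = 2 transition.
72.901211 nm

First, find the transition energy using E_n = -13.6057 Z² / n² eV:
E_3 = -13.6057 × 3² / 3² = -13.60570000 eV
E_2 = -13.6057 × 3² / 2² = -30.61282500 eV

Photon energy: |ΔE| = |E_2 - E_3| = 17.00712500 eV

Convert to wavelength using E = hc/λ with hc = 1239.84 eV·nm:
λ = hc/E = 1239.84 eV·nm / 17.00712500 eV
λ = 72.901211 nm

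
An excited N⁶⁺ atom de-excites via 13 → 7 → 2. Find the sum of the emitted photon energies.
162.724977 eV

The energy levels of N⁶⁺ are E_n = -13.6057 × 7² / n² eV.

First transition (13 → 7):
ΔE₁ = |E_7 - E_13|
ΔE₁ = |-13.605700000000 - (-3.944847928994)| = 9.660852071 eV

Second transition (7 → 2):
ΔE₂ = |E_2 - E_7|
ΔE₂ = |-166.669825000000 - (-13.605700000000)| = 153.064125000 eV

Total energy released:
E_total = ΔE₁ + ΔE₂ = 9.660852071 + 153.064125000 = 162.724977 eV

Note: This equals the direct transition 13 → 2: 162.724977 eV ✓
Energy is conserved regardless of the path taken.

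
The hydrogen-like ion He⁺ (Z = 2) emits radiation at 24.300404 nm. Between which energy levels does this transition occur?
n = 4 → n = 1

First, find the photon energy from the wavelength (hc = 1239.84 eV·nm):
E = hc/λ = 1239.84 eV·nm / 24.300404 nm = 51.021374 eV

The energy levels of He⁺ satisfy E_n = -13.6057 × 2² / n² eV, so an emission n_i → n_f releases
ΔE = 13.6057 × 2² × (1/n_f² − 1/n_i²) eV.

Setting ΔE equal to the photon energy:
1/n_f² − 1/n_i² = 51.021374 / (13.6057 × 2²) = 0.93749998

Since 1/n_i² must be positive, we need 1/n_f² > 0.93749998, i.e. n_f ≤ 1. For each allowed n_f, solve n_i = (1/n_f² − 0.93749998)^(−1/2) and check whether it is a whole number:
  n_f = 1: 1/n_i² = 1.00000000 − 0.93749998 = 0.06250002 → n_i = 4.000  → integer, n_i = 4 ✓

Only n_f = 1 gives an integer upper level, n_i = 4.

The transition is from n = 4 to n = 1 (emission).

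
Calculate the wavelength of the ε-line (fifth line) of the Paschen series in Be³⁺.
59.64645 nm

The lines of a series are numbered from the longest wavelength (smallest ΔE) outward; the fifth line is the transition from n = n_f + 5 to n_f.
The Paschen series has all transitions ending at n_f = 3.

For Be³⁺ (Z = 4), the fifth line (ε-line) is the jump from n = 8 to n = 3:
E_8 = -13.6057 × 4² / 8² = -3.4014250 eV
E_3 = -13.6057 × 4² / 3² = -24.1879111 eV
ΔE = E_8 - E_3 = 20.7864861 eV

λ = hc/E = 1239.84 eV·nm / 20.7864861 eV
λ = 59.64645 nm

This is the ε-line of the Paschen series in Be³⁺.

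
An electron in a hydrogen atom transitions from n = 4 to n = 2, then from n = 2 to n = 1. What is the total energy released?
12.755 eV

The energy levels of hydrogen are E_n = -13.6057 / n² eV.

First transition (4 → 2):
ΔE₁ = |E_2 - E_4|
ΔE₁ = |-3.401425000 - (-0.850356250)| = 2.551069 eV

Second transition (2 → 1):
ΔE₂ = |E_1 - E_2|
ΔE₂ = |-13.605700000 - (-3.401425000)| = 10.204275 eV

Total energy released:
E_total = ΔE₁ + ΔE₂ = 2.551069 + 10.204275 = 12.755 eV

Note: This equals the direct transition 4 → 1: 12.755 eV ✓
Energy is conserved regardless of the path taken.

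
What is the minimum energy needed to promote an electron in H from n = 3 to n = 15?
1.451275 eV

The energy levels of a hydrogen-like atom are E_n = -13.6057 eV / n².

Energy at n = 3: E_3 = -13.6057 / 3² = -1.511744444 eV
Energy at n = 15: E_15 = -13.6057 / 15² = -0.060469778 eV

The excitation energy is the difference:
ΔE = E_15 - E_3
ΔE = -0.060469778 - (-1.511744444)
ΔE = 1.451275 eV

Since this is positive, energy must be absorbed (photon absorption).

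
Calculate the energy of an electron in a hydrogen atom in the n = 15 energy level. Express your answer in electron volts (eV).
-0.060 eV

The energy levels of a hydrogen-like atom are given by:
E_n = -13.6057 eV / n²

For n = 15:
E_15 = -13.6057 eV / 15²
E_15 = -13.6057 eV / 225
E_15 = -0.060 eV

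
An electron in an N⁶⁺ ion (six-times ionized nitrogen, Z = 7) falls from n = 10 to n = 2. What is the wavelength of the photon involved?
7.7489 nm

First, find the transition energy using E_n = -13.6057 Z² / n² eV:
E_10 = -13.6057 × 7² / 10² = -6.666793 eV
E_2 = -13.6057 × 7² / 2² = -166.669825 eV

Photon energy: |ΔE| = |E_2 - E_10| = 160.003032 eV

Convert to wavelength using E = hc/λ with hc = 1239.84 eV·nm:
λ = hc/E = 1239.84 eV·nm / 160.003032 eV
λ = 7.7489 nm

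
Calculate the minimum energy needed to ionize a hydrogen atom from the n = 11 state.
0.112444 eV

The ionization energy is the energy needed to remove the electron completely (n → ∞).

For hydrogen, E_n = -13.6057 eV / n².

At n = 11: E_11 = -13.6057 / 11² = -0.112443802 eV
At n = ∞: E_∞ = 0 eV

Ionization energy = E_∞ - E_11 = 0 - (-0.112443802) = 0.112443802 eV
Ionization energy ≈ 0.112444 eV

This is also called the binding energy of the electron in state n = 11.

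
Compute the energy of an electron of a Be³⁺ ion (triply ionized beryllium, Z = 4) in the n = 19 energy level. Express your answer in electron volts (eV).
-0.6030 eV

The energy levels of a hydrogen-like atom are given by:
E_n = -13.6057 Z² / n² eV  (with Z = 4 for Be³⁺)

For n = 19:
E_19 = -13.6057 × 4² / 19²
E_19 = -13.6057 × 16 / 361
E_19 = -0.6030 eV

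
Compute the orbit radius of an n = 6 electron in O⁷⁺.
0.2381 nm (or 2.3813 Å)

The Bohr radius formula is:
r_n = n² a₀ / Z

where a₀ = 0.0529177 nm is the Bohr radius.

For O⁷⁺ (Z = 8) at n = 6:
r_6 = 6² × 0.0529177 nm / 8
r_6 = 36 × 0.0529177 nm / 8
r_6 = 1.90504 nm / 8
r_6 = 0.2381 nm

The electron orbits at approximately 0.2381 nm from the nucleus.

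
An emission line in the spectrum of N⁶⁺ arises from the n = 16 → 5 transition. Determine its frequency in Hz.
5.8184e+15 Hz

First, find the transition energy:
E_16 = -13.6057 × 7² / 16² = -2.60421602 eV
E_5 = -13.6057 × 7² / 5² = -26.66717200 eV
|ΔE| = |E_5 - E_16| = 24.06295598 eV

Convert to Joules: E = 24.06295598 eV × (1.602177 × 10⁻¹⁹ J/eV) = 3.855311e-18 J

Using E = hf:
f = E/h = 3.855311e-18 J / (6.62607 × 10⁻³⁴ J·s)
f = 5.8184e+15 Hz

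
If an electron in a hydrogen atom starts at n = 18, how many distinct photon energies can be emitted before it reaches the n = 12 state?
21

The electron can occupy levels n = 12, 13, ..., 18 during de-excitation — that is m = 18 - 12 + 1 = 7 distinct levels.

The number of distinct spectral lines equals the number of ways to choose 2 of these m levels (each pair gives one possible emission transition):

Number of lines = m(m-1)/2 = 7×6/2 = 21

These correspond to all possible transitions between the 7 levels:
18 → 17, 18 → 16, 18 → 15, 18 → 14, 18 → 13, 18 → 12, 17 → 16, 17 → 15...

Each transition produces a photon with a unique energy (and thus wavelength). This count does not depend on Z.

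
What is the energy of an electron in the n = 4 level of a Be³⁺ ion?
-13.60570 eV

For hydrogen-like ions, the energy levels scale with Z²:
E_n = -13.6057 Z² / n² eV

For Be³⁺ (Z = 4) at n = 4:
E_4 = -13.6057 × 4² / 4²
E_4 = -13.6057 × 16 / 16
E_4 = -217.6912 / 16
E_4 = -13.60570 eV

The energy is 16 times more negative than hydrogen at the same n due to the stronger nuclear charge.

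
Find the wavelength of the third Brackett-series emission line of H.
2164.94504 nm

The lines of a series are numbered from the longest wavelength (smallest ΔE) outward; the third line is the transition from n = n_f + 3 to n_f.
The Brackett series has all transitions ending at n_f = 4.

For H, the third line (γ-line) is the jump from n = 7 to n = 4:
E_7 = -13.6057 / 7² = -0.27766734694 eV
E_4 = -13.6057 / 4² = -0.85035625000 eV
ΔE = E_7 - E_4 = 0.57268890306 eV

λ = hc/E = 1239.84 eV·nm / 0.57268890306 eV
λ = 2164.94504 nm

This is the γ-line of the Brackett series in H.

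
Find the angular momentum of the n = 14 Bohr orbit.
1.476e-33 J·s (or 14ℏ)

In the Bohr model, angular momentum is quantized:
L = nℏ

where ℏ = h/(2π) = 1.05457e-34 J·s

For n = 14:
L = 14 × 1.05457e-34 J·s
L = 1.476e-33 J·s

This can also be written as L = 14ℏ.
The angular momentum is an integer multiple of the reduced Planck constant.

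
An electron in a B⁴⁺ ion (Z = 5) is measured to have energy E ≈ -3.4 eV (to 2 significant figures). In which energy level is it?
n = 10

The exact energy levels follow E_n = -13.6057 Z² / n² eV with Z = 5.

The measured value (-3.4 eV) is reported to only 2 significant figures, so we must test candidate n values and see which one matches to that precision.

Candidate energies:
  n = 8:  E = -13.6057 × 5² / 8² = -5.31473 eV
  n = 9:  E = -13.6057 × 5² / 9² = -4.19929 eV
  n = 10:  E = -13.6057 × 5² / 10² = -3.40143 eV  ← matches
  n = 11:  E = -13.6057 × 5² / 11² = -2.81110 eV
  n = 12:  E = -13.6057 × 5² / 12² = -2.36210 eV

Checking against the measurement of -3.4 eV (2 sig figs), only n = 10 agrees:
E_10 = -3.40143 eV, which rounds to -3.4 eV ✓

Therefore n = 10.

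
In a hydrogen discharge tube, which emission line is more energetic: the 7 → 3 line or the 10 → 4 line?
7 → 3

Calculate the energy for each transition:

Transition 7 → 3:
ΔE₁ = |E_3 - E_7| = |-13.6057/3² - (-13.6057/7²)|
ΔE₁ = |-1.5117444444 - (-0.2776673469)| = 1.2340771 eV

Transition 10 → 4:
ΔE₂ = |E_4 - E_10| = |-13.6057/4² - (-13.6057/10²)|
ΔE₂ = |-0.8503562500 - (-0.1360570000)| = 0.7142993 eV

Since 1.2340771 eV > 0.7142993 eV, the transition 7 → 3 emits the more energetic photon.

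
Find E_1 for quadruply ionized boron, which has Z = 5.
-340.14 eV

For hydrogen-like ions, the energy levels scale with Z²:
E_n = -13.6057 Z² / n² eV

For B⁴⁺ (Z = 5) at n = 1:
E_1 = -13.6057 × 5² / 1²
E_1 = -13.6057 × 25 / 1
E_1 = -340.1425 / 1
E_1 = -340.14 eV

The energy is 25 times more negative than hydrogen at the same n due to the stronger nuclear charge.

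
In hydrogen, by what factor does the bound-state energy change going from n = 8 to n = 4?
4.000

Using E_n = -13.6057 Z² / n² eV with Z = 1:

E_4 = -13.6057 / 4² = -13.6057 / 16 = -0.850356250 eV
E_8 = -13.6057 / 8² = -13.6057 / 64 = -0.212589063 eV

The ratio is:
E_4/E_8 = (-0.850356250) / (-0.212589063)
E_4/E_8 = (-13.6057/16) / (-13.6057/64)
E_4/E_8 = 64/16
E_4/E_8 = 4.000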